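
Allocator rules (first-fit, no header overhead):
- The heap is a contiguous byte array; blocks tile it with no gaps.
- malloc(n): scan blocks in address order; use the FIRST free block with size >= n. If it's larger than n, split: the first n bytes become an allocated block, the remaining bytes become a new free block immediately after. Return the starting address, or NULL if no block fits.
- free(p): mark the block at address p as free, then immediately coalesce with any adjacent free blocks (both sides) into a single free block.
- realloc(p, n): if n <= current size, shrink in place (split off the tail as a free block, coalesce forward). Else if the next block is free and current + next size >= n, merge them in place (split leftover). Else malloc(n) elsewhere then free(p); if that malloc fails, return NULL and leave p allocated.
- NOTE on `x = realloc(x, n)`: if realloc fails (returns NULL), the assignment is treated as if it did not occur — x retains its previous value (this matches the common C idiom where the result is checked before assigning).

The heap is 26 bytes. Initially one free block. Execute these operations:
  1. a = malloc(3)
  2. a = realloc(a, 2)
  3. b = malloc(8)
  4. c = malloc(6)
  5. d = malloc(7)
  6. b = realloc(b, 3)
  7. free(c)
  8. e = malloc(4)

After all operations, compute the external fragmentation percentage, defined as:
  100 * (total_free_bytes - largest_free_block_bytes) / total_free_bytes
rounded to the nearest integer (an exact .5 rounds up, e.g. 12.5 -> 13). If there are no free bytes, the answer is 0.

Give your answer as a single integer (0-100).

Op 1: a = malloc(3) -> a = 0; heap: [0-2 ALLOC][3-25 FREE]
Op 2: a = realloc(a, 2) -> a = 0; heap: [0-1 ALLOC][2-25 FREE]
Op 3: b = malloc(8) -> b = 2; heap: [0-1 ALLOC][2-9 ALLOC][10-25 FREE]
Op 4: c = malloc(6) -> c = 10; heap: [0-1 ALLOC][2-9 ALLOC][10-15 ALLOC][16-25 FREE]
Op 5: d = malloc(7) -> d = 16; heap: [0-1 ALLOC][2-9 ALLOC][10-15 ALLOC][16-22 ALLOC][23-25 FREE]
Op 6: b = realloc(b, 3) -> b = 2; heap: [0-1 ALLOC][2-4 ALLOC][5-9 FREE][10-15 ALLOC][16-22 ALLOC][23-25 FREE]
Op 7: free(c) -> (freed c); heap: [0-1 ALLOC][2-4 ALLOC][5-15 FREE][16-22 ALLOC][23-25 FREE]
Op 8: e = malloc(4) -> e = 5; heap: [0-1 ALLOC][2-4 ALLOC][5-8 ALLOC][9-15 FREE][16-22 ALLOC][23-25 FREE]
Free blocks: [7 3] total_free=10 largest=7 -> 100*(10-7)/10 = 300/10 = 30

Answer: 30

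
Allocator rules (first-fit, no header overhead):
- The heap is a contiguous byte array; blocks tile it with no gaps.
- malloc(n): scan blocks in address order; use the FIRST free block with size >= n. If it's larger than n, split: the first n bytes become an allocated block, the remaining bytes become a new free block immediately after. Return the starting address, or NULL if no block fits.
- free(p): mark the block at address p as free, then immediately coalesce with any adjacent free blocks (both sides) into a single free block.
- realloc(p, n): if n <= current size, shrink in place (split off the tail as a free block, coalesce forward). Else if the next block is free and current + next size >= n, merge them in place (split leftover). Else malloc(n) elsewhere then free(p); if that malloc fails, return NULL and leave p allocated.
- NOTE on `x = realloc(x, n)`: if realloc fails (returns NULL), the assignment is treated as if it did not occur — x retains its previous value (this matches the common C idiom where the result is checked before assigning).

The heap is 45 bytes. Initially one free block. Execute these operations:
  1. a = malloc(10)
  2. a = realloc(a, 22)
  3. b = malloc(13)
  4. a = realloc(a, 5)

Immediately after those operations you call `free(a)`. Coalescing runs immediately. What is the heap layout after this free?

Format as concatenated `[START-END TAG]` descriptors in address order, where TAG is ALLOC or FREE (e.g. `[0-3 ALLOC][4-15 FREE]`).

Answer: [0-21 FREE][22-34 ALLOC][35-44 FREE]

Derivation:
Op 1: a = malloc(10) -> a = 0; heap: [0-9 ALLOC][10-44 FREE]
Op 2: a = realloc(a, 22) -> a = 0; heap: [0-21 ALLOC][22-44 FREE]
Op 3: b = malloc(13) -> b = 22; heap: [0-21 ALLOC][22-34 ALLOC][35-44 FREE]
Op 4: a = realloc(a, 5) -> a = 0; heap: [0-4 ALLOC][5-21 FREE][22-34 ALLOC][35-44 FREE]
free(a): a = 0 -> block [0-4 ALLOC]; mark free, coalesce with adjacent free neighbors -> [0-21 FREE][22-34 ALLOC][35-44 FREE]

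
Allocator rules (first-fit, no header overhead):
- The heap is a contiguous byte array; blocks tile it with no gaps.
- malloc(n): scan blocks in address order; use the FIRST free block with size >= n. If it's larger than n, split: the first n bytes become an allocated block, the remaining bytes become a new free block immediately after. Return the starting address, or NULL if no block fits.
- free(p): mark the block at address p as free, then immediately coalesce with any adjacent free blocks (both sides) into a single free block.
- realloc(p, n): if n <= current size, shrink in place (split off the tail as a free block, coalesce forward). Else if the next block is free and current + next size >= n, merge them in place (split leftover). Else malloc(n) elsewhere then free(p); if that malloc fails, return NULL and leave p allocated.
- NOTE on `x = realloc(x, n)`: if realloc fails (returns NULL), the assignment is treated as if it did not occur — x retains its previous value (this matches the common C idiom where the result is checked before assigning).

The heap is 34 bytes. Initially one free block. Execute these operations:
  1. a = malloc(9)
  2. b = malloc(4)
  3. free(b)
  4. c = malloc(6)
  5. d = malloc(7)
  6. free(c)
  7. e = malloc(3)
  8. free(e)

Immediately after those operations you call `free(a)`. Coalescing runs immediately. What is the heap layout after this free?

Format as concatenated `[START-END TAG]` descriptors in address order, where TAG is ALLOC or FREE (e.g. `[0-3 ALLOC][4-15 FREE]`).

Op 1: a = malloc(9) -> a = 0; heap: [0-8 ALLOC][9-33 FREE]
Op 2: b = malloc(4) -> b = 9; heap: [0-8 ALLOC][9-12 ALLOC][13-33 FREE]
Op 3: free(b) -> (freed b); heap: [0-8 ALLOC][9-33 FREE]
Op 4: c = malloc(6) -> c = 9; heap: [0-8 ALLOC][9-14 ALLOC][15-33 FREE]
Op 5: d = malloc(7) -> d = 15; heap: [0-8 ALLOC][9-14 ALLOC][15-21 ALLOC][22-33 FREE]
Op 6: free(c) -> (freed c); heap: [0-8 ALLOC][9-14 FREE][15-21 ALLOC][22-33 FREE]
Op 7: e = malloc(3) -> e = 9; heap: [0-8 ALLOC][9-11 ALLOC][12-14 FREE][15-21 ALLOC][22-33 FREE]
Op 8: free(e) -> (freed e); heap: [0-8 ALLOC][9-14 FREE][15-21 ALLOC][22-33 FREE]
free(a): a = 0 -> block [0-8 ALLOC]; mark free, coalesce with adjacent free neighbors -> [0-14 FREE][15-21 ALLOC][22-33 FREE]

Answer: [0-14 FREE][15-21 ALLOC][22-33 FREE]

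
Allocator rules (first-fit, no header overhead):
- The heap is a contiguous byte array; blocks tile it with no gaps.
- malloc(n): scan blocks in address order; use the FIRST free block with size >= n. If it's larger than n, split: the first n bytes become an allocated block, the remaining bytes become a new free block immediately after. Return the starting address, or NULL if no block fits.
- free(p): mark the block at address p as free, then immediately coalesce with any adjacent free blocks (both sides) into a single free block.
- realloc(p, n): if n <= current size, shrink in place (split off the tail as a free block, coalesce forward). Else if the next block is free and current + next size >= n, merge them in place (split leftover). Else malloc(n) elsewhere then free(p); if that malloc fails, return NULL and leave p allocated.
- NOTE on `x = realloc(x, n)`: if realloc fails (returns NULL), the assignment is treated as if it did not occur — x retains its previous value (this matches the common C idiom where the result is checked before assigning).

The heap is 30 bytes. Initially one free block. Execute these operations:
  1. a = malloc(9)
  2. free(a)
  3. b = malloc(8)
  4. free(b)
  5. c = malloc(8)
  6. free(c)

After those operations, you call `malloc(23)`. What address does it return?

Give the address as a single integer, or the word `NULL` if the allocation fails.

Op 1: a = malloc(9) -> a = 0; heap: [0-8 ALLOC][9-29 FREE]
Op 2: free(a) -> (freed a); heap: [0-29 FREE]
Op 3: b = malloc(8) -> b = 0; heap: [0-7 ALLOC][8-29 FREE]
Op 4: free(b) -> (freed b); heap: [0-29 FREE]
Op 5: c = malloc(8) -> c = 0; heap: [0-7 ALLOC][8-29 FREE]
Op 6: free(c) -> (freed c); heap: [0-29 FREE]
malloc(23): first-fit scan over [0-29 FREE] -> 0

Answer: 0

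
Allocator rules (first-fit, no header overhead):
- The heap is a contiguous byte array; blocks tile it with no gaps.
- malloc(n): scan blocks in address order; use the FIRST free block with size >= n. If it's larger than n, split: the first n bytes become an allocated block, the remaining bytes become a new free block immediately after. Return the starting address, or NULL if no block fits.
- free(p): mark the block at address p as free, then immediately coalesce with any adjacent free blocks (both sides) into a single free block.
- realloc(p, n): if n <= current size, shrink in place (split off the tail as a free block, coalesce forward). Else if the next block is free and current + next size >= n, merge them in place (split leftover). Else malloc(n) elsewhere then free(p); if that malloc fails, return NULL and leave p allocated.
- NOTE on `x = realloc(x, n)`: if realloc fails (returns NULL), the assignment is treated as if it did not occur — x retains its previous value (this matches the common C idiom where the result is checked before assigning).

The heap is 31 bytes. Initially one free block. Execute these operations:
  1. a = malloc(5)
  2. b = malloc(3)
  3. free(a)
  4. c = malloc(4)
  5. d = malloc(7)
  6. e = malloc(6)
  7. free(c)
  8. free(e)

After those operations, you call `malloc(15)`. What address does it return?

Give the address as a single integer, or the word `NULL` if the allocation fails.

Op 1: a = malloc(5) -> a = 0; heap: [0-4 ALLOC][5-30 FREE]
Op 2: b = malloc(3) -> b = 5; heap: [0-4 ALLOC][5-7 ALLOC][8-30 FREE]
Op 3: free(a) -> (freed a); heap: [0-4 FREE][5-7 ALLOC][8-30 FREE]
Op 4: c = malloc(4) -> c = 0; heap: [0-3 ALLOC][4-4 FREE][5-7 ALLOC][8-30 FREE]
Op 5: d = malloc(7) -> d = 8; heap: [0-3 ALLOC][4-4 FREE][5-7 ALLOC][8-14 ALLOC][15-30 FREE]
Op 6: e = malloc(6) -> e = 15; heap: [0-3 ALLOC][4-4 FREE][5-7 ALLOC][8-14 ALLOC][15-20 ALLOC][21-30 FREE]
Op 7: free(c) -> (freed c); heap: [0-4 FREE][5-7 ALLOC][8-14 ALLOC][15-20 ALLOC][21-30 FREE]
Op 8: free(e) -> (freed e); heap: [0-4 FREE][5-7 ALLOC][8-14 ALLOC][15-30 FREE]
malloc(15): first-fit scan over [0-4 FREE][5-7 ALLOC][8-14 ALLOC][15-30 FREE] -> 15

Answer: 15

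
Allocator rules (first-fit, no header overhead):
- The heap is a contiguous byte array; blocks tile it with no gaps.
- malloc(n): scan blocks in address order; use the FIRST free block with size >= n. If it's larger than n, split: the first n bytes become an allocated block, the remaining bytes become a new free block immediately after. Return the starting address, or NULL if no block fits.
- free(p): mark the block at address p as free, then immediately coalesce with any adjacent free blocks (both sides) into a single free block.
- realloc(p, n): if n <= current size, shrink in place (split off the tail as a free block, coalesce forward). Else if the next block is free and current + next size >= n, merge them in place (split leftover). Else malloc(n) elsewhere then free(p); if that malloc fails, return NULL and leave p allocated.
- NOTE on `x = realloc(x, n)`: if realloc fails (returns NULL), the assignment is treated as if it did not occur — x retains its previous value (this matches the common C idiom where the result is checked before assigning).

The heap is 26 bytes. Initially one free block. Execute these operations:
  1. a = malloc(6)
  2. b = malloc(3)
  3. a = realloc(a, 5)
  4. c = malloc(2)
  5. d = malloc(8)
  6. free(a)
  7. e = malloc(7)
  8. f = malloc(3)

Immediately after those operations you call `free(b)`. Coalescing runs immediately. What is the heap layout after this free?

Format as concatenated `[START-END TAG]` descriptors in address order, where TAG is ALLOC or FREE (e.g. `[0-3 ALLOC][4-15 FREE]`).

Op 1: a = malloc(6) -> a = 0; heap: [0-5 ALLOC][6-25 FREE]
Op 2: b = malloc(3) -> b = 6; heap: [0-5 ALLOC][6-8 ALLOC][9-25 FREE]
Op 3: a = realloc(a, 5) -> a = 0; heap: [0-4 ALLOC][5-5 FREE][6-8 ALLOC][9-25 FREE]
Op 4: c = malloc(2) -> c = 9; heap: [0-4 ALLOC][5-5 FREE][6-8 ALLOC][9-10 ALLOC][11-25 FREE]
Op 5: d = malloc(8) -> d = 11; heap: [0-4 ALLOC][5-5 FREE][6-8 ALLOC][9-10 ALLOC][11-18 ALLOC][19-25 FREE]
Op 6: free(a) -> (freed a); heap: [0-5 FREE][6-8 ALLOC][9-10 ALLOC][11-18 ALLOC][19-25 FREE]
Op 7: e = malloc(7) -> e = 19; heap: [0-5 FREE][6-8 ALLOC][9-10 ALLOC][11-18 ALLOC][19-25 ALLOC]
Op 8: f = malloc(3) -> f = 0; heap: [0-2 ALLOC][3-5 FREE][6-8 ALLOC][9-10 ALLOC][11-18 ALLOC][19-25 ALLOC]
free(b): b = 6 -> block [6-8 ALLOC]; mark free, coalesce with adjacent free neighbors -> [0-2 ALLOC][3-8 FREE][9-10 ALLOC][11-18 ALLOC][19-25 ALLOC]

Answer: [0-2 ALLOC][3-8 FREE][9-10 ALLOC][11-18 ALLOC][19-25 ALLOC]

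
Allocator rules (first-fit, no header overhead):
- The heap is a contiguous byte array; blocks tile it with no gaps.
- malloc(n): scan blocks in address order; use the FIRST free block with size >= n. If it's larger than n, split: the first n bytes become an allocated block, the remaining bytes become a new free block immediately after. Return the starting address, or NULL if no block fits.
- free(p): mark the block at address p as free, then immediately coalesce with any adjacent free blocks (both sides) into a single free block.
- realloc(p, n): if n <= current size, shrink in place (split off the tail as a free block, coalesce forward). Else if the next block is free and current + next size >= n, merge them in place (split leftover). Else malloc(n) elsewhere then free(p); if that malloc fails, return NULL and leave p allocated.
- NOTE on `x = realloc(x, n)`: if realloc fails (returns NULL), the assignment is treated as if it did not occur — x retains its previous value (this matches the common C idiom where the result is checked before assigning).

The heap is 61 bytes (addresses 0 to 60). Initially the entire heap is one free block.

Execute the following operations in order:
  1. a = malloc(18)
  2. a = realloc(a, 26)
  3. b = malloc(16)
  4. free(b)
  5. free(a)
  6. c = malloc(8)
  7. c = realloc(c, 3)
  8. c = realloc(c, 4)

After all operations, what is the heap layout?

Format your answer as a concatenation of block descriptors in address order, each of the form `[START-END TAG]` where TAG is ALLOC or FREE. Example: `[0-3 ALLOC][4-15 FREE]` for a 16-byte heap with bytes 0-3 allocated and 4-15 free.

Op 1: a = malloc(18) -> a = 0; heap: [0-17 ALLOC][18-60 FREE]
Op 2: a = realloc(a, 26) -> a = 0; heap: [0-25 ALLOC][26-60 FREE]
Op 3: b = malloc(16) -> b = 26; heap: [0-25 ALLOC][26-41 ALLOC][42-60 FREE]
Op 4: free(b) -> (freed b); heap: [0-25 ALLOC][26-60 FREE]
Op 5: free(a) -> (freed a); heap: [0-60 FREE]
Op 6: c = malloc(8) -> c = 0; heap: [0-7 ALLOC][8-60 FREE]
Op 7: c = realloc(c, 3) -> c = 0; heap: [0-2 ALLOC][3-60 FREE]
Op 8: c = realloc(c, 4) -> c = 0; heap: [0-3 ALLOC][4-60 FREE]

Answer: [0-3 ALLOC][4-60 FREE]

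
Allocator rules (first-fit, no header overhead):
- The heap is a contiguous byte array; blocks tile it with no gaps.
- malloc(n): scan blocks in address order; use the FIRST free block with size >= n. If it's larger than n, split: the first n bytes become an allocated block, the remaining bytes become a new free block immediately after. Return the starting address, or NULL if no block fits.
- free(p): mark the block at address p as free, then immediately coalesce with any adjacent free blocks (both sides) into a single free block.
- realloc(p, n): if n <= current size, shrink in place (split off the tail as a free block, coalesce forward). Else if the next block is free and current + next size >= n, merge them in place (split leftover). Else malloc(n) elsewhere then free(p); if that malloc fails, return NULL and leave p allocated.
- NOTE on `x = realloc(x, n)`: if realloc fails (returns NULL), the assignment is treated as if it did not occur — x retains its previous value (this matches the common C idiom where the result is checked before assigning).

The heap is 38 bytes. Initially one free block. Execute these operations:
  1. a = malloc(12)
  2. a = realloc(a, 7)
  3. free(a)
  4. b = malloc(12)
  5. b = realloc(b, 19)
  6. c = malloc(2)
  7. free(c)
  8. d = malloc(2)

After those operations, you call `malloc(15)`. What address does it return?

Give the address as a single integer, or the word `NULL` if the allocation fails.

Answer: 21

Derivation:
Op 1: a = malloc(12) -> a = 0; heap: [0-11 ALLOC][12-37 FREE]
Op 2: a = realloc(a, 7) -> a = 0; heap: [0-6 ALLOC][7-37 FREE]
Op 3: free(a) -> (freed a); heap: [0-37 FREE]
Op 4: b = malloc(12) -> b = 0; heap: [0-11 ALLOC][12-37 FREE]
Op 5: b = realloc(b, 19) -> b = 0; heap: [0-18 ALLOC][19-37 FREE]
Op 6: c = malloc(2) -> c = 19; heap: [0-18 ALLOC][19-20 ALLOC][21-37 FREE]
Op 7: free(c) -> (freed c); heap: [0-18 ALLOC][19-37 FREE]
Op 8: d = malloc(2) -> d = 19; heap: [0-18 ALLOC][19-20 ALLOC][21-37 FREE]
malloc(15): first-fit scan over [0-18 ALLOC][19-20 ALLOC][21-37 FREE] -> 21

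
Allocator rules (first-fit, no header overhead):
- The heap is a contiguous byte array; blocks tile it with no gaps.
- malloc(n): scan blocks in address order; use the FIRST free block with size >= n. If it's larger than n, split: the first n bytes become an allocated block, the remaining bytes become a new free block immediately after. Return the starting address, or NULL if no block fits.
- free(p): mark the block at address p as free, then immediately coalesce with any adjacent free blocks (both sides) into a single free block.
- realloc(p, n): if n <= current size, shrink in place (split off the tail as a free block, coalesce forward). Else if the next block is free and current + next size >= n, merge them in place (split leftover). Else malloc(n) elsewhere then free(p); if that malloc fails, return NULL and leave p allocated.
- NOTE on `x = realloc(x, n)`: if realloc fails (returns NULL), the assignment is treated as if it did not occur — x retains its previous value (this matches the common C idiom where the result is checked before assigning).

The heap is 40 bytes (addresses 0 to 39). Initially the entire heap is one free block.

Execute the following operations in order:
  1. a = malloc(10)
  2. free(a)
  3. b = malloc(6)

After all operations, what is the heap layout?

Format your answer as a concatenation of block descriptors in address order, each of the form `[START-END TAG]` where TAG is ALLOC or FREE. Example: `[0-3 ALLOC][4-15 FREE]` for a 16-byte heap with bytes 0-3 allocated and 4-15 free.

Answer: [0-5 ALLOC][6-39 FREE]

Derivation:
Op 1: a = malloc(10) -> a = 0; heap: [0-9 ALLOC][10-39 FREE]
Op 2: free(a) -> (freed a); heap: [0-39 FREE]
Op 3: b = malloc(6) -> b = 0; heap: [0-5 ALLOC][6-39 FREE]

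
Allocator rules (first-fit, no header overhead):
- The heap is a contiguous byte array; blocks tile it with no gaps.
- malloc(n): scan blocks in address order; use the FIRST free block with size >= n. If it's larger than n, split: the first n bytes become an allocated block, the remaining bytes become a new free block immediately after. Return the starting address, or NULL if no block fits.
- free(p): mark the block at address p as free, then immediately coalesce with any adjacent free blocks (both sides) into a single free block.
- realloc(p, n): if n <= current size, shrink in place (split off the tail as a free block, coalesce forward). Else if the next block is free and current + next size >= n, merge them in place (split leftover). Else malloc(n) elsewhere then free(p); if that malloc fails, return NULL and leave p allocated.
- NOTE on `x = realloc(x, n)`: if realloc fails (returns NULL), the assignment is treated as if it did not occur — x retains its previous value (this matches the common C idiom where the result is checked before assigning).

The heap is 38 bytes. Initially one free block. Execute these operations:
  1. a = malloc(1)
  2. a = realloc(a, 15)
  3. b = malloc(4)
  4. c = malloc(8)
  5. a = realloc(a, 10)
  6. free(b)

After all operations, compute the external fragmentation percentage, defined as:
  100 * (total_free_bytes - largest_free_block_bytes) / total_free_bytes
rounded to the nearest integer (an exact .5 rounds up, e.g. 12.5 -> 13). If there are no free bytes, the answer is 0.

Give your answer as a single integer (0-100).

Answer: 45

Derivation:
Op 1: a = malloc(1) -> a = 0; heap: [0-0 ALLOC][1-37 FREE]
Op 2: a = realloc(a, 15) -> a = 0; heap: [0-14 ALLOC][15-37 FREE]
Op 3: b = malloc(4) -> b = 15; heap: [0-14 ALLOC][15-18 ALLOC][19-37 FREE]
Op 4: c = malloc(8) -> c = 19; heap: [0-14 ALLOC][15-18 ALLOC][19-26 ALLOC][27-37 FREE]
Op 5: a = realloc(a, 10) -> a = 0; heap: [0-9 ALLOC][10-14 FREE][15-18 ALLOC][19-26 ALLOC][27-37 FREE]
Op 6: free(b) -> (freed b); heap: [0-9 ALLOC][10-18 FREE][19-26 ALLOC][27-37 FREE]
Free blocks: [9 11] total_free=20 largest=11 -> 100*(20-11)/20 = 900/20 = 45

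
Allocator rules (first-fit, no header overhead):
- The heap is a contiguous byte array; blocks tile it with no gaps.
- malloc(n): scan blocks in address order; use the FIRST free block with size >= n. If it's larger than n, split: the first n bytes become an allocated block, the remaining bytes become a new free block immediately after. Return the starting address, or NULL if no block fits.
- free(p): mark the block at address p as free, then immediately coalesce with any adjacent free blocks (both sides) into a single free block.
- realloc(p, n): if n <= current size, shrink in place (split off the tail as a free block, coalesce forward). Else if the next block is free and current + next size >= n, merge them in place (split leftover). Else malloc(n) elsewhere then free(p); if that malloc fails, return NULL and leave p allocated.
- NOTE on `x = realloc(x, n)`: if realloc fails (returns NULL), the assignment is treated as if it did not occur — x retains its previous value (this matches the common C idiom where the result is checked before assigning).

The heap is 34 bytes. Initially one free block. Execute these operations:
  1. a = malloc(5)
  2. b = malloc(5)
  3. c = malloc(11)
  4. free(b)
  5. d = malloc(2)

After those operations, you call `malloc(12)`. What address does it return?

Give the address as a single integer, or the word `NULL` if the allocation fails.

Answer: 21

Derivation:
Op 1: a = malloc(5) -> a = 0; heap: [0-4 ALLOC][5-33 FREE]
Op 2: b = malloc(5) -> b = 5; heap: [0-4 ALLOC][5-9 ALLOC][10-33 FREE]
Op 3: c = malloc(11) -> c = 10; heap: [0-4 ALLOC][5-9 ALLOC][10-20 ALLOC][21-33 FREE]
Op 4: free(b) -> (freed b); heap: [0-4 ALLOC][5-9 FREE][10-20 ALLOC][21-33 FREE]
Op 5: d = malloc(2) -> d = 5; heap: [0-4 ALLOC][5-6 ALLOC][7-9 FREE][10-20 ALLOC][21-33 FREE]
malloc(12): first-fit scan over [0-4 ALLOC][5-6 ALLOC][7-9 FREE][10-20 ALLOC][21-33 FREE] -> 21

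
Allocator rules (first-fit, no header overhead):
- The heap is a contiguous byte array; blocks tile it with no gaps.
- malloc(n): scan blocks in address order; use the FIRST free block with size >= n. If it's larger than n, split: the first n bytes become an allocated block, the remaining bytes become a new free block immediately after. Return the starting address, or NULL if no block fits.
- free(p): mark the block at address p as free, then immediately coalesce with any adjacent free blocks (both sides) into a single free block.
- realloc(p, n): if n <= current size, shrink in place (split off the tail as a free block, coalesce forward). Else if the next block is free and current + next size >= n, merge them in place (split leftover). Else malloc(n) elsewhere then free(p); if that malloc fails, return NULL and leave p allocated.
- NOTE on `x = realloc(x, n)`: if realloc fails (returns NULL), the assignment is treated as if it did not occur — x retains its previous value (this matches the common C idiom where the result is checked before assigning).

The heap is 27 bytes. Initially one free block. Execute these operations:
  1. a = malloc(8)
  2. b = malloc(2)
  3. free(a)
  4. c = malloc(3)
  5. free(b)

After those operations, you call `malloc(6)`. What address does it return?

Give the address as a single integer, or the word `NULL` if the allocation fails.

Op 1: a = malloc(8) -> a = 0; heap: [0-7 ALLOC][8-26 FREE]
Op 2: b = malloc(2) -> b = 8; heap: [0-7 ALLOC][8-9 ALLOC][10-26 FREE]
Op 3: free(a) -> (freed a); heap: [0-7 FREE][8-9 ALLOC][10-26 FREE]
Op 4: c = malloc(3) -> c = 0; heap: [0-2 ALLOC][3-7 FREE][8-9 ALLOC][10-26 FREE]
Op 5: free(b) -> (freed b); heap: [0-2 ALLOC][3-26 FREE]
malloc(6): first-fit scan over [0-2 ALLOC][3-26 FREE] -> 3

Answer: 3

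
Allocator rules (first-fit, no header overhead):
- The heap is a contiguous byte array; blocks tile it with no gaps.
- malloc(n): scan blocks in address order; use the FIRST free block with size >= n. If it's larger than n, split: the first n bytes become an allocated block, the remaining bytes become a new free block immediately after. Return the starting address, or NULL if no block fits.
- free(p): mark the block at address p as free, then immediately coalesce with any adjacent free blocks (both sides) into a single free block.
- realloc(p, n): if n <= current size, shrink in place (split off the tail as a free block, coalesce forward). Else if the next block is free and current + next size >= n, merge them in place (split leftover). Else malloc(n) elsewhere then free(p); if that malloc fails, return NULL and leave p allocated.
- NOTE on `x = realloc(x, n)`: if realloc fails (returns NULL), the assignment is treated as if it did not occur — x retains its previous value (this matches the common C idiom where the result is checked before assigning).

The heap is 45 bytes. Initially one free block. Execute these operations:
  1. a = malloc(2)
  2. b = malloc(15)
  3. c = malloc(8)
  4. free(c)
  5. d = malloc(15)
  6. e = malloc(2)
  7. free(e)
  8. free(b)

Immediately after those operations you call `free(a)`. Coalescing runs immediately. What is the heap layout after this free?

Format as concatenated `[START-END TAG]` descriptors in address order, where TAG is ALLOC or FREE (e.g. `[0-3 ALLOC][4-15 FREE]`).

Op 1: a = malloc(2) -> a = 0; heap: [0-1 ALLOC][2-44 FREE]
Op 2: b = malloc(15) -> b = 2; heap: [0-1 ALLOC][2-16 ALLOC][17-44 FREE]
Op 3: c = malloc(8) -> c = 17; heap: [0-1 ALLOC][2-16 ALLOC][17-24 ALLOC][25-44 FREE]
Op 4: free(c) -> (freed c); heap: [0-1 ALLOC][2-16 ALLOC][17-44 FREE]
Op 5: d = malloc(15) -> d = 17; heap: [0-1 ALLOC][2-16 ALLOC][17-31 ALLOC][32-44 FREE]
Op 6: e = malloc(2) -> e = 32; heap: [0-1 ALLOC][2-16 ALLOC][17-31 ALLOC][32-33 ALLOC][34-44 FREE]
Op 7: free(e) -> (freed e); heap: [0-1 ALLOC][2-16 ALLOC][17-31 ALLOC][32-44 FREE]
Op 8: free(b) -> (freed b); heap: [0-1 ALLOC][2-16 FREE][17-31 ALLOC][32-44 FREE]
free(a): a = 0 -> block [0-1 ALLOC]; mark free, coalesce with adjacent free neighbors -> [0-16 FREE][17-31 ALLOC][32-44 FREE]

Answer: [0-16 FREE][17-31 ALLOC][32-44 FREE]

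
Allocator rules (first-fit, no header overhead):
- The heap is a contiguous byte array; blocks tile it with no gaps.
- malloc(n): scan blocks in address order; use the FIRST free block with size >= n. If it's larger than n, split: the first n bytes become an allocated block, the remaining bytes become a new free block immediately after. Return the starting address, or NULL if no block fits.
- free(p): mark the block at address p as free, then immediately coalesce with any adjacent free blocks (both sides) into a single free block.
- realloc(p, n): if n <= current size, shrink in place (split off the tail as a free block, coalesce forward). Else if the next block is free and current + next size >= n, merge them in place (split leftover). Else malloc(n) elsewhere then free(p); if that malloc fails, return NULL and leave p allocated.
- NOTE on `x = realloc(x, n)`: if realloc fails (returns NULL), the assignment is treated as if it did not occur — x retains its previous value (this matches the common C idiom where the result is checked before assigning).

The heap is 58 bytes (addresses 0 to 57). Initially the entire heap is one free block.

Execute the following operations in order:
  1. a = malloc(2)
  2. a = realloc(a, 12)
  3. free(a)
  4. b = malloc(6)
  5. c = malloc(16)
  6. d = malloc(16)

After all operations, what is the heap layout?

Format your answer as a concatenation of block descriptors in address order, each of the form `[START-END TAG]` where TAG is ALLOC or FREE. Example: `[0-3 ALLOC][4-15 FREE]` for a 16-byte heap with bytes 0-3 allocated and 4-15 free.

Op 1: a = malloc(2) -> a = 0; heap: [0-1 ALLOC][2-57 FREE]
Op 2: a = realloc(a, 12) -> a = 0; heap: [0-11 ALLOC][12-57 FREE]
Op 3: free(a) -> (freed a); heap: [0-57 FREE]
Op 4: b = malloc(6) -> b = 0; heap: [0-5 ALLOC][6-57 FREE]
Op 5: c = malloc(16) -> c = 6; heap: [0-5 ALLOC][6-21 ALLOC][22-57 FREE]
Op 6: d = malloc(16) -> d = 22; heap: [0-5 ALLOC][6-21 ALLOC][22-37 ALLOC][38-57 FREE]

Answer: [0-5 ALLOC][6-21 ALLOC][22-37 ALLOC][38-57 FREE]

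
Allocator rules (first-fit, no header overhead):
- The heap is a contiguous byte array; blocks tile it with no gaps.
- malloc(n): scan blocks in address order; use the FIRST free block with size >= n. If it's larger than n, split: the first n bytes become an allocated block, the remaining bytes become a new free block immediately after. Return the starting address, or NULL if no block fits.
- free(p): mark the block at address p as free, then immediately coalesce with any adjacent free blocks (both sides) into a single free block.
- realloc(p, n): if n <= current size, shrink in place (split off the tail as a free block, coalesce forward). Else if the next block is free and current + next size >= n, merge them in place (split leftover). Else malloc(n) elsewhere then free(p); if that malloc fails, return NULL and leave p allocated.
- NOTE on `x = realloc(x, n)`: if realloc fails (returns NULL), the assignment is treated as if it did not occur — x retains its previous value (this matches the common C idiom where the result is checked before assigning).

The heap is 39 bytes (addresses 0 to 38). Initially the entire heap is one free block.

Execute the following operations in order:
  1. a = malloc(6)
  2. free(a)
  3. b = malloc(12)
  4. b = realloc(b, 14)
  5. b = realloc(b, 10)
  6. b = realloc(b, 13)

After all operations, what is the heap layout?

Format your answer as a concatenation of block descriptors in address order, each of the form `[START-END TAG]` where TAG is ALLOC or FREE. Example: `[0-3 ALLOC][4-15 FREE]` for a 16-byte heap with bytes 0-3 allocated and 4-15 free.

Answer: [0-12 ALLOC][13-38 FREE]

Derivation:
Op 1: a = malloc(6) -> a = 0; heap: [0-5 ALLOC][6-38 FREE]
Op 2: free(a) -> (freed a); heap: [0-38 FREE]
Op 3: b = malloc(12) -> b = 0; heap: [0-11 ALLOC][12-38 FREE]
Op 4: b = realloc(b, 14) -> b = 0; heap: [0-13 ALLOC][14-38 FREE]
Op 5: b = realloc(b, 10) -> b = 0; heap: [0-9 ALLOC][10-38 FREE]
Op 6: b = realloc(b, 13) -> b = 0; heap: [0-12 ALLOC][13-38 FREE]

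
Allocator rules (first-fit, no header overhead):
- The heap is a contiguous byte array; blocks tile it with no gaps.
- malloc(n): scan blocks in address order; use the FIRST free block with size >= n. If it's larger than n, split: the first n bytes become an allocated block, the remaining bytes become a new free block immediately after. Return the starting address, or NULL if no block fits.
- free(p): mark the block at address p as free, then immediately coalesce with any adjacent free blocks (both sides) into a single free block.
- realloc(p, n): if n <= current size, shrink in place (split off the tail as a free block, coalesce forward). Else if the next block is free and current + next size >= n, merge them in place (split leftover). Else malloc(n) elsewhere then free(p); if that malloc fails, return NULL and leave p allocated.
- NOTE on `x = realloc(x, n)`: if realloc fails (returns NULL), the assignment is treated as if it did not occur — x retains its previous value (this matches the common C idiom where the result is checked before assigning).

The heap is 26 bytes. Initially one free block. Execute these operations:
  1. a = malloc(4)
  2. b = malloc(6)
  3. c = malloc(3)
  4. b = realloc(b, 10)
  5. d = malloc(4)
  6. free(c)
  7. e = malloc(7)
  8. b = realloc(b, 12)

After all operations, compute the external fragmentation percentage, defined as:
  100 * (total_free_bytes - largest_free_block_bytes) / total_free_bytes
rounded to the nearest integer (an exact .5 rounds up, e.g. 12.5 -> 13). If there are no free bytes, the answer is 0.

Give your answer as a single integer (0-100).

Answer: 17

Derivation:
Op 1: a = malloc(4) -> a = 0; heap: [0-3 ALLOC][4-25 FREE]
Op 2: b = malloc(6) -> b = 4; heap: [0-3 ALLOC][4-9 ALLOC][10-25 FREE]
Op 3: c = malloc(3) -> c = 10; heap: [0-3 ALLOC][4-9 ALLOC][10-12 ALLOC][13-25 FREE]
Op 4: b = realloc(b, 10) -> b = 13; heap: [0-3 ALLOC][4-9 FREE][10-12 ALLOC][13-22 ALLOC][23-25 FREE]
Op 5: d = malloc(4) -> d = 4; heap: [0-3 ALLOC][4-7 ALLOC][8-9 FREE][10-12 ALLOC][13-22 ALLOC][23-25 FREE]
Op 6: free(c) -> (freed c); heap: [0-3 ALLOC][4-7 ALLOC][8-12 FREE][13-22 ALLOC][23-25 FREE]
Op 7: e = malloc(7) -> e = NULL; heap: [0-3 ALLOC][4-7 ALLOC][8-12 FREE][13-22 ALLOC][23-25 FREE]
Op 8: b = realloc(b, 12) -> b = 13; heap: [0-3 ALLOC][4-7 ALLOC][8-12 FREE][13-24 ALLOC][25-25 FREE]
Free blocks: [5 1] total_free=6 largest=5 -> 100*(6-5)/6 = 100/6 ≈ 16.667 -> rounds to 17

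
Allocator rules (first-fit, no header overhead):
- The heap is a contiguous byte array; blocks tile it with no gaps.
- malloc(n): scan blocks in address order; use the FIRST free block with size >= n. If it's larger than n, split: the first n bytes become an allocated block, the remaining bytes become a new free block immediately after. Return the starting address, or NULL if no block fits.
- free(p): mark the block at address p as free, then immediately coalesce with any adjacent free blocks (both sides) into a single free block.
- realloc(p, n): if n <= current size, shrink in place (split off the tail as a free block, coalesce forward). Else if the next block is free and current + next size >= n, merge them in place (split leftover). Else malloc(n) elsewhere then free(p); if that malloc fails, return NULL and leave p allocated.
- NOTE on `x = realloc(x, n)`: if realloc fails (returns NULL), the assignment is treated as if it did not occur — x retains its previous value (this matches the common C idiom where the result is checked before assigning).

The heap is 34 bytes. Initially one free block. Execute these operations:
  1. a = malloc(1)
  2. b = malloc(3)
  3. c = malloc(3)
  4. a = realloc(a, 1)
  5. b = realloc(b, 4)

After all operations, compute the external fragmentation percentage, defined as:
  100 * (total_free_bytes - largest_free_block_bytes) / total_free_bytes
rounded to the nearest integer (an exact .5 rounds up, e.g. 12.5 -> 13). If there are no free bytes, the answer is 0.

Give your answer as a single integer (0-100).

Answer: 12

Derivation:
Op 1: a = malloc(1) -> a = 0; heap: [0-0 ALLOC][1-33 FREE]
Op 2: b = malloc(3) -> b = 1; heap: [0-0 ALLOC][1-3 ALLOC][4-33 FREE]
Op 3: c = malloc(3) -> c = 4; heap: [0-0 ALLOC][1-3 ALLOC][4-6 ALLOC][7-33 FREE]
Op 4: a = realloc(a, 1) -> a = 0; heap: [0-0 ALLOC][1-3 ALLOC][4-6 ALLOC][7-33 FREE]
Op 5: b = realloc(b, 4) -> b = 7; heap: [0-0 ALLOC][1-3 FREE][4-6 ALLOC][7-10 ALLOC][11-33 FREE]
Free blocks: [3 23] total_free=26 largest=23 -> 100*(26-23)/26 = 300/26 ≈ 11.538 -> rounds to 12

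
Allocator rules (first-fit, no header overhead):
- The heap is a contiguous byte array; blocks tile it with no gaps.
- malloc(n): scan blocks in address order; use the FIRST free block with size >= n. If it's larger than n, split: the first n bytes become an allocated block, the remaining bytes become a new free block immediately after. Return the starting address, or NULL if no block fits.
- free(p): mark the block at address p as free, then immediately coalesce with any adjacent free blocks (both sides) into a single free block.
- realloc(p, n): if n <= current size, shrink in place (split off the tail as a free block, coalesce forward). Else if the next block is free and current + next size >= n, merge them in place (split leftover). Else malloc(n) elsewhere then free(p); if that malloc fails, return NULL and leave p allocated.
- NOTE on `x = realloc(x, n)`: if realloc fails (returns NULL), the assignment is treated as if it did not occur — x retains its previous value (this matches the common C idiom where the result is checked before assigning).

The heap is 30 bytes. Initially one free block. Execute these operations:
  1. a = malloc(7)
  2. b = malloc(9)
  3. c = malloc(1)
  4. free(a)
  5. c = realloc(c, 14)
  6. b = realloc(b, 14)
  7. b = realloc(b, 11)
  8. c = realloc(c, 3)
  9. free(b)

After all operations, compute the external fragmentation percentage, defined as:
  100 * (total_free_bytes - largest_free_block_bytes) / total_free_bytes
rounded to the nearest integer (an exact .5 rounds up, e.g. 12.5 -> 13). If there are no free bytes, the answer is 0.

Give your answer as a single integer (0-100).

Op 1: a = malloc(7) -> a = 0; heap: [0-6 ALLOC][7-29 FREE]
Op 2: b = malloc(9) -> b = 7; heap: [0-6 ALLOC][7-15 ALLOC][16-29 FREE]
Op 3: c = malloc(1) -> c = 16; heap: [0-6 ALLOC][7-15 ALLOC][16-16 ALLOC][17-29 FREE]
Op 4: free(a) -> (freed a); heap: [0-6 FREE][7-15 ALLOC][16-16 ALLOC][17-29 FREE]
Op 5: c = realloc(c, 14) -> c = 16; heap: [0-6 FREE][7-15 ALLOC][16-29 ALLOC]
Op 6: b = realloc(b, 14) -> NULL (b unchanged); heap: [0-6 FREE][7-15 ALLOC][16-29 ALLOC]
Op 7: b = realloc(b, 11) -> NULL (b unchanged); heap: [0-6 FREE][7-15 ALLOC][16-29 ALLOC]
Op 8: c = realloc(c, 3) -> c = 16; heap: [0-6 FREE][7-15 ALLOC][16-18 ALLOC][19-29 FREE]
Op 9: free(b) -> (freed b); heap: [0-15 FREE][16-18 ALLOC][19-29 FREE]
Free blocks: [16 11] total_free=27 largest=16 -> 100*(27-16)/27 = 1100/27 ≈ 40.741 -> rounds to 41

Answer: 41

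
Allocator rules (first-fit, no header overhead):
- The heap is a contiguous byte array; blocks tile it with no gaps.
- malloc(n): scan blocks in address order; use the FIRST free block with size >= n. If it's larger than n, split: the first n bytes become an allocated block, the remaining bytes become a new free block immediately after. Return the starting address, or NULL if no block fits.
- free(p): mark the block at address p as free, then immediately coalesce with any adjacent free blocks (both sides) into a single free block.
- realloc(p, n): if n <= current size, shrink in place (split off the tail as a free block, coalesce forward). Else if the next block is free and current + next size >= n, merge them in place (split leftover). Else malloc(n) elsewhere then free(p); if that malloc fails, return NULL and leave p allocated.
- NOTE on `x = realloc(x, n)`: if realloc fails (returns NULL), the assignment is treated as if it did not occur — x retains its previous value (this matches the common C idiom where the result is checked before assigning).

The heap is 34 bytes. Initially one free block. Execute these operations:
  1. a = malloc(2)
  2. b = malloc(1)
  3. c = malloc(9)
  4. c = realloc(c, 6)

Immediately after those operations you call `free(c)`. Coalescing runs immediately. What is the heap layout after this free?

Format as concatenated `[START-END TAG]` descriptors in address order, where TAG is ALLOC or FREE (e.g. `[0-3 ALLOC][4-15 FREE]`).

Answer: [0-1 ALLOC][2-2 ALLOC][3-33 FREE]

Derivation:
Op 1: a = malloc(2) -> a = 0; heap: [0-1 ALLOC][2-33 FREE]
Op 2: b = malloc(1) -> b = 2; heap: [0-1 ALLOC][2-2 ALLOC][3-33 FREE]
Op 3: c = malloc(9) -> c = 3; heap: [0-1 ALLOC][2-2 ALLOC][3-11 ALLOC][12-33 FREE]
Op 4: c = realloc(c, 6) -> c = 3; heap: [0-1 ALLOC][2-2 ALLOC][3-8 ALLOC][9-33 FREE]
free(c): c = 3 -> block [3-8 ALLOC]; mark free, coalesce with adjacent free neighbors -> [0-1 ALLOC][2-2 ALLOC][3-33 FREE]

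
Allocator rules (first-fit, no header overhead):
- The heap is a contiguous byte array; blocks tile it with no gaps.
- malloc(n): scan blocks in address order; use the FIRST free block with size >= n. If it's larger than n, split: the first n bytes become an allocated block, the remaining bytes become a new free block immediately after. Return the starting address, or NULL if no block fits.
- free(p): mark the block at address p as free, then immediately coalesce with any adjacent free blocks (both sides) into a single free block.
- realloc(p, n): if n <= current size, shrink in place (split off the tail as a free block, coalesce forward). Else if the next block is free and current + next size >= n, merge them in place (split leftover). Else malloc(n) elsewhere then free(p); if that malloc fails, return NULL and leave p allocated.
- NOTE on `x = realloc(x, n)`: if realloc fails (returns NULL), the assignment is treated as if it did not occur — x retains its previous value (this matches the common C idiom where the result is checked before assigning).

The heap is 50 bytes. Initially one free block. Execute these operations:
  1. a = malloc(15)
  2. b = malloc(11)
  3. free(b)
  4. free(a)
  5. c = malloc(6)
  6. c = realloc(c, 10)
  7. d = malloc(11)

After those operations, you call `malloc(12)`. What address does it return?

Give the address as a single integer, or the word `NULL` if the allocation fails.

Op 1: a = malloc(15) -> a = 0; heap: [0-14 ALLOC][15-49 FREE]
Op 2: b = malloc(11) -> b = 15; heap: [0-14 ALLOC][15-25 ALLOC][26-49 FREE]
Op 3: free(b) -> (freed b); heap: [0-14 ALLOC][15-49 FREE]
Op 4: free(a) -> (freed a); heap: [0-49 FREE]
Op 5: c = malloc(6) -> c = 0; heap: [0-5 ALLOC][6-49 FREE]
Op 6: c = realloc(c, 10) -> c = 0; heap: [0-9 ALLOC][10-49 FREE]
Op 7: d = malloc(11) -> d = 10; heap: [0-9 ALLOC][10-20 ALLOC][21-49 FREE]
malloc(12): first-fit scan over [0-9 ALLOC][10-20 ALLOC][21-49 FREE] -> 21

Answer: 21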